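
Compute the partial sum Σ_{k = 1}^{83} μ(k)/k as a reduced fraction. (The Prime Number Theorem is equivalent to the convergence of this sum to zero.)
Σ μ(k)/k = -223590076836035175208867029720/8902150522975861711854133933093

Values of μ(k) for 1 ≤ k ≤ 83: μ(1) = 1, μ(2) = -1, μ(3) = -1, μ(5) = -1, μ(6) = 1, μ(7) = -1, μ(10) = 1, μ(11) = -1, μ(13) = -1, μ(14) = 1, μ(15) = 1, μ(17) = -1, μ(19) = -1, μ(21) = 1, μ(22) = 1, μ(23) = -1, μ(26) = 1, μ(29) = -1, μ(30) = -1, μ(31) = -1, μ(33) = 1, μ(34) = 1, μ(35) = 1, μ(37) = -1, μ(38) = 1, μ(39) = 1, μ(41) = -1, μ(42) = -1, μ(43) = -1, μ(46) = 1, μ(47) = -1, μ(51) = 1, μ(53) = -1, μ(55) = 1, μ(57) = 1, μ(58) = 1, μ(59) = -1, μ(61) = -1, μ(62) = 1, μ(65) = 1, μ(66) = -1, μ(67) = -1, μ(69) = 1, μ(70) = -1, μ(71) = -1, μ(73) = -1, μ(74) = 1, μ(77) = 1, μ(78) = -1, μ(79) = -1, μ(82) = 1, μ(83) = -1, with μ = 0 on non-squarefree integers. Summing μ(k)/k for k where μ(k) ≠ 0 gives -223590076836035175208867029720/8902150522975861711854133933093 ≈ -0.0251. (PNT ⟺ this sum → 0 as n → ∞.)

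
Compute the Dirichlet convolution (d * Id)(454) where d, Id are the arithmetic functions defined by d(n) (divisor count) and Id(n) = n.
(d * Id)(454) = 916

Divisors of 454: [1, 2, 227, 454]. For each d | 454:
  d = 1: d(1) · Id(454/1) = 1 · 454 = 454
  d = 2: d(2) · Id(454/2) = 2 · 227 = 454
  d = 227: d(227) · Id(454/227) = 2 · 2 = 4
  d = 454: d(454) · Id(454/454) = 4 · 1 = 4
Summing: (d * Id)(454) = 454 + 454 + 4 + 4 = 916.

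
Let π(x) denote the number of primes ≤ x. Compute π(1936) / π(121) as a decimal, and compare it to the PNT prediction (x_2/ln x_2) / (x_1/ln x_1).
π(1936)/π(121) = 295/30 ≈ 9.8333;  PNT prediction ≈ 10.1386.

π(121) = 30 and π(1936) = 295, so π(1936)/π(121) ≈ 9.8333. The PNT-predicted ratio is (1936/ln(1936)) / (121/ln(121)) ≈ 10.1386. The two agree to within a few percent, as expected.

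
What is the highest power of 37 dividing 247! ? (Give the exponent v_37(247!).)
v_37(247!) = 6

Legendre's formula: v_p(n!) = Σ_{k ≥ 1} ⌊n / p^k⌋. For p = 37, n = 247, the terms are:
  ⌊247/37^1⌋ = ⌊247/37⌋ = 6
(the next term ⌊247/37^2⌋ = 0, terminating the sum). Summing: v_37(247!) = 6 = 6.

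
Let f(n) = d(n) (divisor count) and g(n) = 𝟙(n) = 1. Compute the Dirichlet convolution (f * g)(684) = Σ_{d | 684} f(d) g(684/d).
(d * 𝟙)(684) = 108

Divisors of 684: [1, 2, 3, 4, 6, 9, 12, 18, 19, 36, 38, 57, 76, 114, 171, 228, 342, 684]. For each d | 684:
  d = 1: d(1) · 𝟙(684/1) = 1 · 1 = 1
  d = 2: d(2) · 𝟙(684/2) = 2 · 1 = 2
  d = 3: d(3) · 𝟙(684/3) = 2 · 1 = 2
  d = 4: d(4) · 𝟙(684/4) = 3 · 1 = 3
  d = 6: d(6) · 𝟙(684/6) = 4 · 1 = 4
  d = 9: d(9) · 𝟙(684/9) = 3 · 1 = 3
  d = 12: d(12) · 𝟙(684/12) = 6 · 1 = 6
  d = 18: d(18) · 𝟙(684/18) = 6 · 1 = 6
  d = 19: d(19) · 𝟙(684/19) = 2 · 1 = 2
  d = 36: d(36) · 𝟙(684/36) = 9 · 1 = 9
  d = 38: d(38) · 𝟙(684/38) = 4 · 1 = 4
  d = 57: d(57) · 𝟙(684/57) = 4 · 1 = 4
  d = 76: d(76) · 𝟙(684/76) = 6 · 1 = 6
  d = 114: d(114) · 𝟙(684/114) = 8 · 1 = 8
  d = 171: d(171) · 𝟙(684/171) = 6 · 1 = 6
  d = 228: d(228) · 𝟙(684/228) = 12 · 1 = 12
  d = 342: d(342) · 𝟙(684/342) = 12 · 1 = 12
  d = 684: d(684) · 𝟙(684/684) = 18 · 1 = 18
Summing: (d * 𝟙)(684) = 1 + 2 + 2 + 3 + 4 + 3 + 6 + 6 + 2 + 9 + 4 + 4 + 6 + 8 + 6 + 12 + 12 + 18 = 108.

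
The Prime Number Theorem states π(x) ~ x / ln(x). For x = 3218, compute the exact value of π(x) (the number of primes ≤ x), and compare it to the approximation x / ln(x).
π(3218) = 455;  x/ln(x) ≈ 398.44;  relative error ≈ 12.43%.

Directly count primes up to 3218: π(3218) = 455. The PNT approximation gives 3218/ln(3218) ≈ 3218/8.07652 ≈ 398.44. Relative error (π(x) − x/ln(x)) / π(x) ≈ 12.43%; the approximation is known to undercount slightly (Li(x) is a better estimate).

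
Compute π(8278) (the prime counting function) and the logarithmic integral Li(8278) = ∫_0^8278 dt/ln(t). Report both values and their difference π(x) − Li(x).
π(8278) = 1038;  Li(8278) ≈ 1057.29;  π(x) − Li(x) ≈ -19.29.

Direct count of primes ≤ 8278 gives π(8278) = 1038. Numerical evaluation of the logarithmic integral gives Li(8278) ≈ 1057.29. The difference π(x) − Li(x) ≈ -19.29 is typically negative for small/moderate x (Li(x) overestimates), though Littlewood's theorem shows this sign changes infinitely often.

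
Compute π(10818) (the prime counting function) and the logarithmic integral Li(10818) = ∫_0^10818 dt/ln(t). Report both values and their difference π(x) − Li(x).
π(10818) = 1315;  Li(10818) ≈ 1334.57;  π(x) − Li(x) ≈ -19.57.

Direct count of primes ≤ 10818 gives π(10818) = 1315. Numerical evaluation of the logarithmic integral gives Li(10818) ≈ 1334.57. The difference π(x) − Li(x) ≈ -19.57 is typically negative for small/moderate x (Li(x) overestimates), though Littlewood's theorem shows this sign changes infinitely often.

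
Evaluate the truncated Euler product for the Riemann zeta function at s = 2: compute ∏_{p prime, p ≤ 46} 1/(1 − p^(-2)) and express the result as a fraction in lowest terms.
∏ = 1688189817927745147112851/1030750286035260801024000

The primes p ≤ 46 are [2, 3, 5, 7, 11, 13, 17, 19, 23, 29, 31, 37, 41, 43]. For each prime, (1 − 1/p^2)^(-1) = p^2 / (p^2 − 1). The product is (1 − 1/2^2)^(-1), (1 − 1/3^2)^(-1), (1 − 1/5^2)^(-1), (1 − 1/7^2)^(-1), (1 − 1/11^2)^(-1), (1 − 1/13^2)^(-1), (1 − 1/17^2)^(-1), (1 − 1/19^2)^(-1), (1 − 1/23^2)^(-1), (1 − 1/29^2)^(-1), (1 − 1/31^2)^(-1), (1 − 1/37^2)^(-1), (1 − 1/41^2)^(-1), (1 − 1/43^2)^(-1) = ∏ p^2 / (p^2 − 1) = 1688189817927745147112851/1030750286035260801024000.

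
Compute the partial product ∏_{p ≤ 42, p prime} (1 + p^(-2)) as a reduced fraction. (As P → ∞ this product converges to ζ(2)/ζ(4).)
∏ = 15660474728144000000/10354486835212066701

The primes p ≤ 42 are [2, 3, 5, 7, 11, 13, 17, 19, 23, 29, 31, 37, 41]. For each, (1 + 1/p^2) = (p^2 + 1)/p^2. Multiplying these fractions over p ∈ [2, 3, 5, 7, 11, 13, 17, 19, 23, 29, 31, 37, 41] gives 15660474728144000000/10354486835212066701. (In the limit P → ∞ this tends to ζ(2)/ζ(4).)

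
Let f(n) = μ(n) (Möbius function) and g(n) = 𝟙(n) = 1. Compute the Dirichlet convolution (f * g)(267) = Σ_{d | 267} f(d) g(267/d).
(μ * 𝟙)(267) = 0

Divisors of 267: [1, 3, 89, 267]. For each d | 267:
  d = 1: μ(1) · 𝟙(267/1) = 1 · 1 = 1
  d = 3: μ(3) · 𝟙(267/3) = -1 · 1 = -1
  d = 89: μ(89) · 𝟙(267/89) = -1 · 1 = -1
  d = 267: μ(267) · 𝟙(267/267) = 1 · 1 = 1
Summing: (μ * 𝟙)(267) = 1 + -1 + -1 + 1 = 0.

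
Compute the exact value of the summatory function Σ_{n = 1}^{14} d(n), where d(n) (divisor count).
Σ_{n ≤ 14} d(n) = 41

Compute d(n) for each 1 ≤ n ≤ 14: d(1) = 1, d(2) = 2, d(3) = 2, d(4) = 3, d(5) = 2, d(6) = 4, d(7) = 2, d(8) = 4, d(9) = 3, d(10) = 4, d(11) = 2, d(12) = 6, d(13) = 2, d(14) = 4. Summing all 14 values: 41. (Dirichlet's divisor formula: Σ_{n ≤ x} d(n) = x ln(x) + (2γ − 1) x + O(√x). For x = 14, the asymptotic estimate is ≈ 39.11.)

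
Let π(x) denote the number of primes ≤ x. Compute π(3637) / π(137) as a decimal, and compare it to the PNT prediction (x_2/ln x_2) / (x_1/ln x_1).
π(3637)/π(137) = 509/33 ≈ 15.4242;  PNT prediction ≈ 15.9305.

π(137) = 33 and π(3637) = 509, so π(3637)/π(137) ≈ 15.4242. The PNT-predicted ratio is (3637/ln(3637)) / (137/ln(137)) ≈ 15.9305. The two agree to within a few percent, as expected.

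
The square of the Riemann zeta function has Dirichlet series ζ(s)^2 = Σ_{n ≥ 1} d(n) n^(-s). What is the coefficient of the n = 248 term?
d(248) = 8

ζ(s)^2 = (Σ 1/m^s)(Σ 1/k^s). The coefficient of 1/n^s in the product is the number of ordered pairs (m, k) with mk = n, which equals d(n). For n = 248, divisors are [1, 2, 4, 8, 31, 62, 124, 248], so d(248) = 8.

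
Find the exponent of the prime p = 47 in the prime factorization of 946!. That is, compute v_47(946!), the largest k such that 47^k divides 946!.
v_47(946!) = 20

Legendre's formula: v_p(n!) = Σ_{k ≥ 1} ⌊n / p^k⌋. For p = 47, n = 946, the terms are:
  ⌊946/47^1⌋ = ⌊946/47⌋ = 20
(the next term ⌊946/47^2⌋ = 0, terminating the sum). Summing: v_47(946!) = 20 = 20.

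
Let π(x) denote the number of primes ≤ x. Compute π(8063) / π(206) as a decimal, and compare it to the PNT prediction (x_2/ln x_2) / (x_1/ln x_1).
π(8063)/π(206) = 1013/46 ≈ 22.0217;  PNT prediction ≈ 23.1836.

π(206) = 46 and π(8063) = 1013, so π(8063)/π(206) ≈ 22.0217. The PNT-predicted ratio is (8063/ln(8063)) / (206/ln(206)) ≈ 23.1836. The two agree to within a few percent, as expected.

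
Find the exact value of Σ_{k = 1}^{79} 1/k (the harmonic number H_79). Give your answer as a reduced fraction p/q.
H_79 = 4868007055309996043055960217131137/982844219842241906412811281988800

Direct summation: H_79 = 1 + 1/2 + ... + 1/79. The least common denominator is lcm(1, ..., 79) = 32433859254793982911622772305630400; over this denominator the numerator is 32433859254793982911622772305630400 + 16216929627396991455811386152815200 + 10811286418264660970540924101876800 + 8108464813698495727905693076407600 + 6486771850958796582324554461126080 + 5405643209132330485270462050938400 + 4633408464970568987374681757947200 + 4054232406849247863952846538203800 + 3603762139421553656846974700625600 + 3243385925479398291162277230563040 + 2948532659526725719238433845966400 + 2702821604566165242635231025469200 + 2494912250368767916278674792740800 + 2316704232485284493687340878973600 + 2162257283652932194108184820375360 + 2027116203424623931976423269101900 + 1907874073811410759507221900331200 + 1801881069710776828423487350312800 + 1707045223936525416401198542401600 + 1621692962739699145581138615281520 + 1544469488323522995791560585982400 + 1474266329763362859619216922983200 + 1410167793686694909200990100244800 + 1351410802283082621317615512734600 + 1297354370191759316464910892225216 + 1247456125184383958139337396370400 + 1201254046473851218948991566875200 + 1158352116242642246843670439486800 + 1118408939820482169366302493297600 + 1081128641826466097054092410187680 + 1046253524348192997149121687278400 + 1013558101712311965988211634550950 + 982844219842241906412811281988800 + 953937036905705379753610950165600 + 926681692994113797474936351589440 + 900940534855388414211743675156400 + 876590790670107646260074927179200 + 853522611968262708200599271200800 + 831637416789589305426224930913600 + 810846481369849572790569307640760 + 791069737921804461259092007454400 + 772234744161761497895780292991200 + 754275796623115881665645867572800 + 737133164881681429809608461491600 + 720752427884310731369394940125120 + 705083896843347454600495050122400 + 690082111804127295991973878843200 + 675705401141541310658807756367300 + 661915494995795569624954536849600 + 648677185095879658232455446112608 + 635958024603803586502407300110400 + 623728062592191979069668698185200 + 611959608581018545502316458596800 + 600627023236925609474495783437600 + 589706531905345143847686769193280 + 579176058121321123421835219743400 + 569015074645508472133732847467200 + 559204469910241084683151246648800 + 549726428047355642569877496705600 + 540564320913233048527046205093840 + 531702610734327588715127414846400 + 523126762174096498574560843639200 + 514823162774507665263853528660800 + 506779050856155982994105817275475 + 498982450073753583255734958548160 + 491422109921120953206405640994400 + 484087451564089297188399586651200 + 476968518452852689876805475082800 + 470055931228898303066996700081600 + 463340846497056898737468175794720 + 456814919081605393121447497262400 + 450470267427694207105871837578200 + 444299441846492916597572223364800 + 438295395335053823130037463589600 + 432451456730586438821636964075072 + 426761305984131354100299635600400 + 421218951360960817034061977995200 + 415818708394794652713112465456800 + 410555180440430163438262940577600 = 160644232825229869420846687165327521, so H_79 = 160644232825229869420846687165327521/32433859254793982911622772305630400; reducing by gcd(160644232825229869420846687165327521, 32433859254793982911622772305630400) = 33 gives 4868007055309996043055960217131137/982844219842241906412811281988800 ≈ 4.95298. (The PNT-adjacent estimate ln(79) + γ ≈ 4.94666 matches within O(1/n).)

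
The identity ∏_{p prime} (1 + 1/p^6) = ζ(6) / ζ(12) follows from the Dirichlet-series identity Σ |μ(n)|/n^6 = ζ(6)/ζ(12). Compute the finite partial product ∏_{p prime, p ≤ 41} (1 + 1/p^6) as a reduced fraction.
∏ = 7958626871003917876889084093955382653190108443234150059181332800/7824878040211751626556251123873113951642227867268398620083160521

The primes p ≤ 41 are [2, 3, 5, 7, 11, 13, 17, 19, 23, 29, 31, 37, 41]. For each, (1 + 1/p^6) = (p^6 + 1)/p^6. Multiplying these fractions over p ∈ [2, 3, 5, 7, 11, 13, 17, 19, 23, 29, 31, 37, 41] gives 7958626871003917876889084093955382653190108443234150059181332800/7824878040211751626556251123873113951642227867268398620083160521. (In the limit P → ∞ this tends to ζ(6)/ζ(12).)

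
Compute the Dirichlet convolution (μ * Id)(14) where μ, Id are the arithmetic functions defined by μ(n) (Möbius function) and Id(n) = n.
(μ * Id)(14) = 6

Divisors of 14: [1, 2, 7, 14]. For each d | 14:
  d = 1: μ(1) · Id(14/1) = 1 · 14 = 14
  d = 2: μ(2) · Id(14/2) = -1 · 7 = -7
  d = 7: μ(7) · Id(14/7) = -1 · 2 = -2
  d = 14: μ(14) · Id(14/14) = 1 · 1 = 1
Summing: (μ * Id)(14) = 14 + -7 + -2 + 1 = 6.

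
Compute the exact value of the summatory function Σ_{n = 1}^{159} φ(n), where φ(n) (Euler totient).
Σ_{n ≤ 159} φ(n) = 7742

Compute φ(n) for each 1 ≤ n ≤ 159: φ(1) = 1, φ(2) = 1, φ(3) = 2, φ(4) = 2, φ(5) = 4, φ(6) = 2, φ(7) = 6, φ(8) = 4, φ(9) = 6, φ(10) = 4, φ(11) = 10, φ(12) = 4, φ(13) = 12, φ(14) = 6, φ(15) = 8, φ(16) = 8, φ(17) = 16, φ(18) = 6, φ(19) = 18, φ(20) = 8, φ(21) = 12, φ(22) = 10, φ(23) = 22, φ(24) = 8, φ(25) = 20, φ(26) = 12, φ(27) = 18, φ(28) = 12, φ(29) = 28, φ(30) = 8, φ(31) = 30, φ(32) = 16, φ(33) = 20, φ(34) = 16, φ(35) = 24, φ(36) = 12, φ(37) = 36, φ(38) = 18, φ(39) = 24, φ(40) = 16, φ(41) = 40, φ(42) = 12, φ(43) = 42, φ(44) = 20, φ(45) = 24, φ(46) = 22, φ(47) = 46, φ(48) = 16, φ(49) = 42, φ(50) = 20, φ(51) = 32, φ(52) = 24, φ(53) = 52, φ(54) = 18, φ(55) = 40, φ(56) = 24, φ(57) = 36, φ(58) = 28, φ(59) = 58, φ(60) = 16, φ(61) = 60, φ(62) = 30, φ(63) = 36, φ(64) = 32, φ(65) = 48, φ(66) = 20, φ(67) = 66, φ(68) = 32, φ(69) = 44, φ(70) = 24, φ(71) = 70, φ(72) = 24, φ(73) = 72, φ(74) = 36, φ(75) = 40, φ(76) = 36, φ(77) = 60, φ(78) = 24, φ(79) = 78, φ(80) = 32, φ(81) = 54, φ(82) = 40, φ(83) = 82, φ(84) = 24, φ(85) = 64, φ(86) = 42, φ(87) = 56, φ(88) = 40, φ(89) = 88, φ(90) = 24, φ(91) = 72, φ(92) = 44, φ(93) = 60, φ(94) = 46, φ(95) = 72, φ(96) = 32, φ(97) = 96, φ(98) = 42, φ(99) = 60, φ(100) = 40, φ(101) = 100, φ(102) = 32, φ(103) = 102, φ(104) = 48, φ(105) = 48, φ(106) = 52, φ(107) = 106, φ(108) = 36, φ(109) = 108, φ(110) = 40, φ(111) = 72, φ(112) = 48, φ(113) = 112, φ(114) = 36, φ(115) = 88, φ(116) = 56, φ(117) = 72, φ(118) = 58, φ(119) = 96, φ(120) = 32, φ(121) = 110, φ(122) = 60, φ(123) = 80, φ(124) = 60, φ(125) = 100, φ(126) = 36, φ(127) = 126, φ(128) = 64, φ(129) = 84, φ(130) = 48, φ(131) = 130, φ(132) = 40, φ(133) = 108, φ(134) = 66, φ(135) = 72, φ(136) = 64, φ(137) = 136, φ(138) = 44, φ(139) = 138, φ(140) = 48, φ(141) = 92, φ(142) = 70, φ(143) = 120, φ(144) = 48, φ(145) = 112, φ(146) = 72, φ(147) = 84, φ(148) = 72, φ(149) = 148, φ(150) = 40, φ(151) = 150, φ(152) = 72, φ(153) = 96, φ(154) = 60, φ(155) = 120, φ(156) = 48, φ(157) = 156, φ(158) = 78, φ(159) = 104. Summing all 159 values: 7742. (Average order: Σ_{n ≤ x} φ(n) ~ (3/π²) x². For x = 159, (3/π²)·159² ≈ 7684.50.)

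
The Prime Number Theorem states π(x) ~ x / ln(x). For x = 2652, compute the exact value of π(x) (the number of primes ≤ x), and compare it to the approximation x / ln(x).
π(2652) = 383;  x/ln(x) ≈ 336.42;  relative error ≈ 12.16%.

Directly count primes up to 2652: π(2652) = 383. The PNT approximation gives 2652/ln(2652) ≈ 2652/7.88307 ≈ 336.42. Relative error (π(x) − x/ln(x)) / π(x) ≈ 12.16%; the approximation is known to undercount slightly (Li(x) is a better estimate).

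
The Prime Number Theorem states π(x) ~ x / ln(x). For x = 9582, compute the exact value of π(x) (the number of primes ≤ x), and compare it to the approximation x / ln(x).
π(9582) = 1183;  x/ln(x) ≈ 1045.20;  relative error ≈ 11.65%.

Directly count primes up to 9582: π(9582) = 1183. The PNT approximation gives 9582/ln(9582) ≈ 9582/9.16764 ≈ 1045.20. Relative error (π(x) − x/ln(x)) / π(x) ≈ 11.65%; the approximation is known to undercount slightly (Li(x) is a better estimate).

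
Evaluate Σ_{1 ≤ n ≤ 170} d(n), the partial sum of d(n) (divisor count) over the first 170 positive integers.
Σ_{n ≤ 170} d(n) = 905

Compute d(n) for each 1 ≤ n ≤ 170: d(1) = 1, d(2) = 2, d(3) = 2, d(4) = 3, d(5) = 2, d(6) = 4, d(7) = 2, d(8) = 4, d(9) = 3, d(10) = 4, d(11) = 2, d(12) = 6, d(13) = 2, d(14) = 4, d(15) = 4, d(16) = 5, d(17) = 2, d(18) = 6, d(19) = 2, d(20) = 6, d(21) = 4, d(22) = 4, d(23) = 2, d(24) = 8, d(25) = 3, d(26) = 4, d(27) = 4, d(28) = 6, d(29) = 2, d(30) = 8, d(31) = 2, d(32) = 6, d(33) = 4, d(34) = 4, d(35) = 4, d(36) = 9, d(37) = 2, d(38) = 4, d(39) = 4, d(40) = 8, d(41) = 2, d(42) = 8, d(43) = 2, d(44) = 6, d(45) = 6, d(46) = 4, d(47) = 2, d(48) = 10, d(49) = 3, d(50) = 6, d(51) = 4, d(52) = 6, d(53) = 2, d(54) = 8, d(55) = 4, d(56) = 8, d(57) = 4, d(58) = 4, d(59) = 2, d(60) = 12, d(61) = 2, d(62) = 4, d(63) = 6, d(64) = 7, d(65) = 4, d(66) = 8, d(67) = 2, d(68) = 6, d(69) = 4, d(70) = 8, d(71) = 2, d(72) = 12, d(73) = 2, d(74) = 4, d(75) = 6, d(76) = 6, d(77) = 4, d(78) = 8, d(79) = 2, d(80) = 10, d(81) = 5, d(82) = 4, d(83) = 2, d(84) = 12, d(85) = 4, d(86) = 4, d(87) = 4, d(88) = 8, d(89) = 2, d(90) = 12, d(91) = 4, d(92) = 6, d(93) = 4, d(94) = 4, d(95) = 4, d(96) = 12, d(97) = 2, d(98) = 6, d(99) = 6, d(100) = 9, d(101) = 2, d(102) = 8, d(103) = 2, d(104) = 8, d(105) = 8, d(106) = 4, d(107) = 2, d(108) = 12, d(109) = 2, d(110) = 8, d(111) = 4, d(112) = 10, d(113) = 2, d(114) = 8, d(115) = 4, d(116) = 6, d(117) = 6, d(118) = 4, d(119) = 4, d(120) = 16, d(121) = 3, d(122) = 4, d(123) = 4, d(124) = 6, d(125) = 4, d(126) = 12, d(127) = 2, d(128) = 8, d(129) = 4, d(130) = 8, d(131) = 2, d(132) = 12, d(133) = 4, d(134) = 4, d(135) = 8, d(136) = 8, d(137) = 2, d(138) = 8, d(139) = 2, d(140) = 12, d(141) = 4, d(142) = 4, d(143) = 4, d(144) = 15, d(145) = 4, d(146) = 4, d(147) = 6, d(148) = 6, d(149) = 2, d(150) = 12, d(151) = 2, d(152) = 8, d(153) = 6, d(154) = 8, d(155) = 4, d(156) = 12, d(157) = 2, d(158) = 4, d(159) = 4, d(160) = 12, d(161) = 4, d(162) = 10, d(163) = 2, d(164) = 6, d(165) = 8, d(166) = 4, d(167) = 2, d(168) = 16, d(169) = 3, d(170) = 8. Summing all 170 values: 905. (Dirichlet's divisor formula: Σ_{n ≤ x} d(n) = x ln(x) + (2γ − 1) x + O(√x). For x = 170, the asymptotic estimate is ≈ 899.34.)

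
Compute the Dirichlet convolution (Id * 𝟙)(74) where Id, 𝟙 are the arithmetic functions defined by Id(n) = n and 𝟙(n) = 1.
(Id * 𝟙)(74) = 114

Divisors of 74: [1, 2, 37, 74]. For each d | 74:
  d = 1: Id(1) · 𝟙(74/1) = 1 · 1 = 1
  d = 2: Id(2) · 𝟙(74/2) = 2 · 1 = 2
  d = 37: Id(37) · 𝟙(74/37) = 37 · 1 = 37
  d = 74: Id(74) · 𝟙(74/74) = 74 · 1 = 74
Summing: (Id * 𝟙)(74) = 1 + 2 + 37 + 74 = 114.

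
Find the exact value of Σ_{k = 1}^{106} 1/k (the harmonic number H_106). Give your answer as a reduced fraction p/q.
H_106 = 760893664482154975191407476065305792641722041/145060212702939779988529042870810778780278080

Direct summation: H_106 = 1 + 1/2 + ... + 1/106. The least common denominator is lcm(1, ..., 106) = 725301063514698899942645214354053893901390400; over this denominator the numerator is 725301063514698899942645214354053893901390400 + 362650531757349449971322607177026946950695200 + 241767021171566299980881738118017964633796800 + 181325265878674724985661303588513473475347600 + 145060212702939779988529042870810778780278080 + 120883510585783149990440869059008982316898400 + 103614437644956985706092173479150556271627200 + 90662632939337362492830651794256736737673800 + 80589007057188766660293912706005988211265600 + 72530106351469889994264521435405389390139040 + 65936460319518081812967746759459444900126400 + 60441755292891574995220434529504491158449200 + 55792389501130684610972708796465684146260800 + 51807218822478492853046086739575278135813600 + 48353404234313259996176347623603592926759360 + 45331316469668681246415325897128368368836900 + 42664768442041111761332071432591405523611200 + 40294503528594383330146956353002994105632800 + 38173740184984152628560274439687047047441600 + 36265053175734944997132260717702694695069520 + 34538145881652328568697391159716852090542400 + 32968230159759040906483873379729722450063200 + 31534828848465169562723704971915386691364800 + 30220877646445787497610217264752245579224600 + 29012042540587955997705808574162155756055616 + 27896194750565342305486354398232842073130400 + 26863002352396255553431304235335329403755200 + 25903609411239246426523043369787639067906800 + 25010381500506858618711903943243237720737600 + 24176702117156629998088173811801796463379680 + 23396808500474158062665974656582383674238400 + 22665658234834340623207662948564184184418450 + 21978820106506027270989248919819814966708800 + 21332384221020555880666035716295702761805600 + 20722887528991397141218434695830111254325440 + 20147251764297191665073478176501497052816400 + 19602731446343213511963384171731186321659200 + 19086870092492076314280137219843523523720800 + 18597463167043561536990902932155228048753600 + 18132526587867472498566130358851347347534760 + 17690269841821924388845005228147655948814400 + 17269072940826164284348695579858426045271200 + 16867466593365090696340586380326834741892800 + 16484115079879520453241936689864861225031600 + 16117801411437753332058782541201197642253120 + 15767414424232584781361852485957693345682400 + 15431937521589338296652025837320295614923200 + 15110438823222893748805108632376122789612300 + 14802062520708140815156024782735793753089600 + 14506021270293977998852904287081077878027808 + 14221589480680370587110690477530468507870400 + 13948097375282671152743177199116421036565200 + 13684925726692432074389532346302903658516800 + 13431501176198127776715652117667664701877600 + 13187292063903616362593549351891888980025280 + 12951804705619623213261521684893819533953400 + 12724580061661384209520091479895682349147200 + 12505190750253429309355951971621618860368800 + 12293238364655913558349918887356845659345600 + 12088351058578314999044086905900898231689840 + 11890181369093424589223692038591047441006400 + 11698404250237079031332987328291191837119200 + 11512715293884109522899130386572284030180800 + 11332829117417170311603831474282092092209225 + 11158477900226136922194541759293136829252160 + 10989410053253013635494624459909907483354400 + 10825389007682073133472316632150058117931200 + 10666192110510277940333017858147851380902800 + 10511609616155056520907901657305128897121600 + 10361443764495698570609217347915055627162720 + 10215507936826745069614721328930336533822400 + 10073625882148595832536739088250748526408200 + 9935631007050669862228016634987039642484800 + 9801365723171606755981692085865593160829600 + 9670680846862651999235269524720718585351872 + 9543435046246038157140068609921761761860400 + 9419494331359725973281106679922777842875200 + 9298731583521780768495451466077614024376800 + 9181026120439226581552471067772834100017600 + 9066263293933736249283065179425673673767380 + 8954334117465418517810434745111776467918400 + 8845134920910962194422502614073827974407200 + 8738567030297577107742713425952456553028800 + 8634536470413082142174347789929213022635600 + 8532953688408222352266414286518281104722240 + 8433733296682545348170293190163417370946400 + 8336793833502286206237301314414412573579200 + 8242057539939760226620968344932430612515800 + 8149450151850549437557811397236560605633600 + 8058900705718876666029391270600598821126560 + 7970341357304383515853244113780812020894400 + 7883707212116292390680926242978846672841200 + 7798936166824719354221991552194127891412800 + 7715968760794669148326012918660147807461600 + 7634748036996830525712054887937409409488320 + 7555219411611446874402554316188061394806150 + 7477330551697926803532424890247978287643200 + 7401031260354070407578012391367896876544800 + 7326273368835342423663082973273271655569600 + 7253010635146988999426452143540538939013904 + 7181198648660385147946982320337167266350400 + 7110794740340185293555345238765234253935200 + 7041757898200960193617914702466542659236800 + 6974048687641335576371588599558210518282600 + 6907629176330465713739478231943370418108480 + 6842462863346216037194766173151451829258400 = 3804468322410774875957037380326528963208610205, so H_106 = 3804468322410774875957037380326528963208610205/725301063514698899942645214354053893901390400; reducing by gcd(3804468322410774875957037380326528963208610205, 725301063514698899942645214354053893901390400) = 5 gives 760893664482154975191407476065305792641722041/145060212702939779988529042870810778780278080 ≈ 5.24536. (The PNT-adjacent estimate ln(106) + γ ≈ 5.24065 matches within O(1/n).)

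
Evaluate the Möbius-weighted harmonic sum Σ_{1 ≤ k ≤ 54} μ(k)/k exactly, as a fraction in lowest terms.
Σ μ(k)/k = -214765271462202733/10863052825730014910

Values of μ(k) for 1 ≤ k ≤ 54: μ(1) = 1, μ(2) = -1, μ(3) = -1, μ(5) = -1, μ(6) = 1, μ(7) = -1, μ(10) = 1, μ(11) = -1, μ(13) = -1, μ(14) = 1, μ(15) = 1, μ(17) = -1, μ(19) = -1, μ(21) = 1, μ(22) = 1, μ(23) = -1, μ(26) = 1, μ(29) = -1, μ(30) = -1, μ(31) = -1, μ(33) = 1, μ(34) = 1, μ(35) = 1, μ(37) = -1, μ(38) = 1, μ(39) = 1, μ(41) = -1, μ(42) = -1, μ(43) = -1, μ(46) = 1, μ(47) = -1, μ(51) = 1, μ(53) = -1, with μ = 0 on non-squarefree integers. Summing μ(k)/k for k where μ(k) ≠ 0 gives -214765271462202733/10863052825730014910 ≈ -0.0198. (PNT ⟺ this sum → 0 as n → ∞.)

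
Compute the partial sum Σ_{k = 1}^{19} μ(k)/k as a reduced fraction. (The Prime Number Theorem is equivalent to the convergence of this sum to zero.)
Σ μ(k)/k = -81988/1616615

Values of μ(k) for 1 ≤ k ≤ 19: μ(1) = 1, μ(2) = -1, μ(3) = -1, μ(5) = -1, μ(6) = 1, μ(7) = -1, μ(10) = 1, μ(11) = -1, μ(13) = -1, μ(14) = 1, μ(15) = 1, μ(17) = -1, μ(19) = -1, with μ = 0 on non-squarefree integers. Summing μ(k)/k for k where μ(k) ≠ 0 gives -81988/1616615 ≈ -0.0507. (PNT ⟺ this sum → 0 as n → ∞.)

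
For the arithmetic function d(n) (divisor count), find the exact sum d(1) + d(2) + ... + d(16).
Σ_{n ≤ 16} d(n) = 50

Compute d(n) for each 1 ≤ n ≤ 16: d(1) = 1, d(2) = 2, d(3) = 2, d(4) = 3, d(5) = 2, d(6) = 4, d(7) = 2, d(8) = 4, d(9) = 3, d(10) = 4, d(11) = 2, d(12) = 6, d(13) = 2, d(14) = 4, d(15) = 4, d(16) = 5. Summing all 16 values: 50. (Dirichlet's divisor formula: Σ_{n ≤ x} d(n) = x ln(x) + (2γ − 1) x + O(√x). For x = 16, the asymptotic estimate is ≈ 46.83.)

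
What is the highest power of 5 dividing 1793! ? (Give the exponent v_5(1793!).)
v_5(1793!) = 445

Legendre's formula: v_p(n!) = Σ_{k ≥ 1} ⌊n / p^k⌋. For p = 5, n = 1793, the terms are:
  ⌊1793/5^1⌋ = ⌊1793/5⌋ = 358
  ⌊1793/5^2⌋ = ⌊1793/25⌋ = 71
  ⌊1793/5^3⌋ = ⌊1793/125⌋ = 14
  ⌊1793/5^4⌋ = ⌊1793/625⌋ = 2
(the next term ⌊1793/5^5⌋ = 0, terminating the sum). Summing: v_5(1793!) = 358 + 71 + 14 + 2 = 445.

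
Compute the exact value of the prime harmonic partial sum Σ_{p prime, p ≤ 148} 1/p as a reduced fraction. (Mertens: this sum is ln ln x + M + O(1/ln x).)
Σ 1/p = 18825509850919239131453102166593625244431364344421618363/10014646650599190067509233131649940057366334653200433090

π(148) = 34, so the primes ≤ 148 are [2, 3, 5, 7, 11, 13, 17, 19, 23, 29, 31, 37, 41, 43, 47, 53, 59, 61, 67, 71, 73, 79, 83, 89, 97, 101, 103, 107, 109, 113, 127, 131, 137, 139]. Summing 1/p over these primes: 18825509850919239131453102166593625244431364344421618363/10014646650599190067509233131649940057366334653200433090 ≈ 1.8798. Mertens estimate ln ln(148) + 0.2615 ≈ 1.8704.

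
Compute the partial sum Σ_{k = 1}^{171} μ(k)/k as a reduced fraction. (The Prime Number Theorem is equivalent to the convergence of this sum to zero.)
Σ μ(k)/k = 976794744883260874795165001864511964953389627727401386703595517/962947420735983927056946215901134429196419130606213075415963491270

Values of μ(k) for 1 ≤ k ≤ 171: μ(1) = 1, μ(2) = -1, μ(3) = -1, μ(5) = -1, μ(6) = 1, μ(7) = -1, μ(10) = 1, μ(11) = -1, μ(13) = -1, μ(14) = 1, μ(15) = 1, μ(17) = -1, μ(19) = -1, μ(21) = 1, μ(22) = 1, μ(23) = -1, μ(26) = 1, μ(29) = -1, μ(30) = -1, μ(31) = -1, μ(33) = 1, μ(34) = 1, μ(35) = 1, μ(37) = -1, μ(38) = 1, μ(39) = 1, μ(41) = -1, μ(42) = -1, μ(43) = -1, μ(46) = 1, μ(47) = -1, μ(51) = 1, μ(53) = -1, μ(55) = 1, μ(57) = 1, μ(58) = 1, μ(59) = -1, μ(61) = -1, μ(62) = 1, μ(65) = 1, μ(66) = -1, μ(67) = -1, μ(69) = 1, μ(70) = -1, μ(71) = -1, μ(73) = -1, μ(74) = 1, μ(77) = 1, μ(78) = -1, μ(79) = -1, μ(82) = 1, μ(83) = -1, μ(85) = 1, μ(86) = 1, μ(87) = 1, μ(89) = -1, μ(91) = 1, μ(93) = 1, μ(94) = 1, μ(95) = 1, μ(97) = -1, μ(101) = -1, μ(102) = -1, μ(103) = -1, μ(105) = -1, μ(106) = 1, μ(107) = -1, μ(109) = -1, μ(110) = -1, μ(111) = 1, μ(113) = -1, μ(114) = -1, μ(115) = 1, μ(118) = 1, μ(119) = 1, μ(122) = 1, μ(123) = 1, μ(127) = -1, μ(129) = 1, μ(130) = -1, μ(131) = -1, μ(133) = 1, μ(134) = 1, μ(137) = -1, μ(138) = -1, μ(139) = -1, μ(141) = 1, μ(142) = 1, μ(143) = 1, μ(145) = 1, μ(146) = 1, μ(149) = -1, μ(151) = -1, μ(154) = -1, μ(155) = 1, μ(157) = -1, μ(158) = 1, μ(159) = 1, μ(161) = 1, μ(163) = -1, μ(165) = -1, μ(166) = 1, μ(167) = -1, μ(170) = -1, with μ = 0 on non-squarefree integers. Summing μ(k)/k for k where μ(k) ≠ 0 gives 976794744883260874795165001864511964953389627727401386703595517/962947420735983927056946215901134429196419130606213075415963491270 ≈ 0.0010. (PNT ⟺ this sum → 0 as n → ∞.)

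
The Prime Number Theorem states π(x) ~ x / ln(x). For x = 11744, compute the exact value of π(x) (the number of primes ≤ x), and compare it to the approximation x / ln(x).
π(11744) = 1409;  x/ln(x) ≈ 1253.21;  relative error ≈ 11.06%.

Directly count primes up to 11744: π(11744) = 1409. The PNT approximation gives 11744/ln(11744) ≈ 11744/9.37110 ≈ 1253.21. Relative error (π(x) − x/ln(x)) / π(x) ≈ 11.06%; the approximation is known to undercount slightly (Li(x) is a better estimate).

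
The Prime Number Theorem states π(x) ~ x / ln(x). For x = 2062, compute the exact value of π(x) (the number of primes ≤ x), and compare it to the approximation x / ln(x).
π(2062) = 310;  x/ln(x) ≈ 270.20;  relative error ≈ 12.84%.

Directly count primes up to 2062: π(2062) = 310. The PNT approximation gives 2062/ln(2062) ≈ 2062/7.63143 ≈ 270.20. Relative error (π(x) − x/ln(x)) / π(x) ≈ 12.84%; the approximation is known to undercount slightly (Li(x) is a better estimate).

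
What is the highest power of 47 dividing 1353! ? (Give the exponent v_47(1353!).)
v_47(1353!) = 28

Legendre's formula: v_p(n!) = Σ_{k ≥ 1} ⌊n / p^k⌋. For p = 47, n = 1353, the terms are:
  ⌊1353/47^1⌋ = ⌊1353/47⌋ = 28
(the next term ⌊1353/47^2⌋ = 0, terminating the sum). Summing: v_47(1353!) = 28 = 28.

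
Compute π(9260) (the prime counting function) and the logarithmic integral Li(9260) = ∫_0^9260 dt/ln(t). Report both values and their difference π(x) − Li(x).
π(9260) = 1147;  Li(9260) ≈ 1165.46;  π(x) − Li(x) ≈ -18.46.

Direct count of primes ≤ 9260 gives π(9260) = 1147. Numerical evaluation of the logarithmic integral gives Li(9260) ≈ 1165.46. The difference π(x) − Li(x) ≈ -18.46 is typically negative for small/moderate x (Li(x) overestimates), though Littlewood's theorem shows this sign changes infinitely often.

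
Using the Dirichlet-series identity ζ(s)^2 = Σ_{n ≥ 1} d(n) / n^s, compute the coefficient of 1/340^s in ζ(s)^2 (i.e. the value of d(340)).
d(340) = 12

ζ(s)^2 = (Σ 1/m^s)(Σ 1/k^s). The coefficient of 1/n^s in the product is the number of ordered pairs (m, k) with mk = n, which equals d(n). For n = 340, divisors are [1, 2, 4, 5, 10, 17, 20, 34, 68, 85, 170, 340], so d(340) = 12.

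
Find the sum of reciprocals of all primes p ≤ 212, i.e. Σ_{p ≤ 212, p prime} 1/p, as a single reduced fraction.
Σ 1/p = 3215488142498485484492183158345029261034221047849345857469577412562094716564064084247/1645783550795210387735581011435590727981167322669649249414629852197255934130751870910

π(212) = 47, so the primes ≤ 212 are [2, 3, 5, 7, 11, 13, 17, 19, 23, 29, 31, 37, 41, 43, 47, 53, 59, 61, 67, 71, 73, 79, 83, 89, 97, 101, 103, 107, 109, 113, 127, 131, 137, 139, 149, 151, 157, 163, 167, 173, 179, 181, 191, 193, 197, 199, 211]. Summing 1/p over these primes: 3215488142498485484492183158345029261034221047849345857469577412562094716564064084247/1645783550795210387735581011435590727981167322669649249414629852197255934130751870910 ≈ 1.9538. Mertens estimate ln ln(212) + 0.2615 ≈ 1.9398.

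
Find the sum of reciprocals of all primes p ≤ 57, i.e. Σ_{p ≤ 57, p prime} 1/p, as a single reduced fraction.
Σ 1/p = 54766551458687142251/32589158477190044730

π(57) = 16, so the primes ≤ 57 are [2, 3, 5, 7, 11, 13, 17, 19, 23, 29, 31, 37, 41, 43, 47, 53]. Summing 1/p over these primes: 54766551458687142251/32589158477190044730 ≈ 1.6805. Mertens estimate ln ln(57) + 0.2615 ≈ 1.6585.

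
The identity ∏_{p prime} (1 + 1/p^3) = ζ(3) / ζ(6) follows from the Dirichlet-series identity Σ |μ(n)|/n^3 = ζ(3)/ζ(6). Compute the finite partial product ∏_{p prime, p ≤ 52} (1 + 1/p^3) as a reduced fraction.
∏ = 8015182591485824614015950466842624/6783810016842653083409665472454505

The primes p ≤ 52 are [2, 3, 5, 7, 11, 13, 17, 19, 23, 29, 31, 37, 41, 43, 47]. For each, (1 + 1/p^3) = (p^3 + 1)/p^3. Multiplying these fractions over p ∈ [2, 3, 5, 7, 11, 13, 17, 19, 23, 29, 31, 37, 41, 43, 47] gives 8015182591485824614015950466842624/6783810016842653083409665472454505. (In the limit P → ∞ this tends to ζ(3)/ζ(6).)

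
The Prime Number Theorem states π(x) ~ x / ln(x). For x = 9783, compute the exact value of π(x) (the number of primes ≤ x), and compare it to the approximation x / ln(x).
π(9783) = 1206;  x/ln(x) ≈ 1064.71;  relative error ≈ 11.72%.

Directly count primes up to 9783: π(9783) = 1206. The PNT approximation gives 9783/ln(9783) ≈ 9783/9.18840 ≈ 1064.71. Relative error (π(x) − x/ln(x)) / π(x) ≈ 11.72%; the approximation is known to undercount slightly (Li(x) is a better estimate).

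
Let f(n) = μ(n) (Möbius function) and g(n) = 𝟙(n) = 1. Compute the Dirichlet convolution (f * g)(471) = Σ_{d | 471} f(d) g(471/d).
(μ * 𝟙)(471) = 0

Divisors of 471: [1, 3, 157, 471]. For each d | 471:
  d = 1: μ(1) · 𝟙(471/1) = 1 · 1 = 1
  d = 3: μ(3) · 𝟙(471/3) = -1 · 1 = -1
  d = 157: μ(157) · 𝟙(471/157) = -1 · 1 = -1
  d = 471: μ(471) · 𝟙(471/471) = 1 · 1 = 1
Summing: (μ * 𝟙)(471) = 1 + -1 + -1 + 1 = 0.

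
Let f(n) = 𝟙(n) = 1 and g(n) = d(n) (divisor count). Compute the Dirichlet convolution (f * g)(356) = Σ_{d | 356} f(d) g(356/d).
(𝟙 * d)(356) = 18

Divisors of 356: [1, 2, 4, 89, 178, 356]. For each d | 356:
  d = 1: 𝟙(1) · d(356/1) = 1 · 6 = 6
  d = 2: 𝟙(2) · d(356/2) = 1 · 4 = 4
  d = 4: 𝟙(4) · d(356/4) = 1 · 2 = 2
  d = 89: 𝟙(89) · d(356/89) = 1 · 3 = 3
  d = 178: 𝟙(178) · d(356/178) = 1 · 2 = 2
  d = 356: 𝟙(356) · d(356/356) = 1 · 1 = 1
Summing: (𝟙 * d)(356) = 6 + 4 + 2 + 3 + 2 + 1 = 18.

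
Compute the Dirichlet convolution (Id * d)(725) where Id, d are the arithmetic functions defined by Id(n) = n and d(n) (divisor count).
(Id * d)(725) = 1178

Divisors of 725: [1, 5, 25, 29, 145, 725]. For each d | 725:
  d = 1: Id(1) · d(725/1) = 1 · 6 = 6
  d = 5: Id(5) · d(725/5) = 5 · 4 = 20
  d = 25: Id(25) · d(725/25) = 25 · 2 = 50
  d = 29: Id(29) · d(725/29) = 29 · 3 = 87
  d = 145: Id(145) · d(725/145) = 145 · 2 = 290
  d = 725: Id(725) · d(725/725) = 725 · 1 = 725
Summing: (Id * d)(725) = 6 + 20 + 50 + 87 + 290 + 725 = 1178.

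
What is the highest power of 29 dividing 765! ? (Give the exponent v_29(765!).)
v_29(765!) = 26

Legendre's formula: v_p(n!) = Σ_{k ≥ 1} ⌊n / p^k⌋. For p = 29, n = 765, the terms are:
  ⌊765/29^1⌋ = ⌊765/29⌋ = 26
(the next term ⌊765/29^2⌋ = 0, terminating the sum). Summing: v_29(765!) = 26 = 26.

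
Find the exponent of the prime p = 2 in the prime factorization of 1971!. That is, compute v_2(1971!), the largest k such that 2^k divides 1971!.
v_2(1971!) = 1963

Legendre's formula: v_p(n!) = Σ_{k ≥ 1} ⌊n / p^k⌋. For p = 2, n = 1971, the terms are:
  ⌊1971/2^1⌋ = ⌊1971/2⌋ = 985
  ⌊1971/2^2⌋ = ⌊1971/4⌋ = 492
  ⌊1971/2^3⌋ = ⌊1971/8⌋ = 246
  ⌊1971/2^4⌋ = ⌊1971/16⌋ = 123
  ⌊1971/2^5⌋ = ⌊1971/32⌋ = 61
  ⌊1971/2^6⌋ = ⌊1971/64⌋ = 30
  ⌊1971/2^7⌋ = ⌊1971/128⌋ = 15
  ⌊1971/2^8⌋ = ⌊1971/256⌋ = 7
  ⌊1971/2^9⌋ = ⌊1971/512⌋ = 3
  ⌊1971/2^10⌋ = ⌊1971/1024⌋ = 1
(the next term ⌊1971/2^11⌋ = 0, terminating the sum). Summing: v_2(1971!) = 985 + 492 + 246 + 123 + 61 + 30 + 15 + 7 + 3 + 1 = 1963.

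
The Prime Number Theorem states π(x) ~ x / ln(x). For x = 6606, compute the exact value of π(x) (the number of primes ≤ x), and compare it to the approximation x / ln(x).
π(6606) = 853;  x/ln(x) ≈ 751.05;  relative error ≈ 11.95%.

Directly count primes up to 6606: π(6606) = 853. The PNT approximation gives 6606/ln(6606) ≈ 6606/8.79573 ≈ 751.05. Relative error (π(x) − x/ln(x)) / π(x) ≈ 11.95%; the approximation is known to undercount slightly (Li(x) is a better estimate).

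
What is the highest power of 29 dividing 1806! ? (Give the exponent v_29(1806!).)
v_29(1806!) = 64

Legendre's formula: v_p(n!) = Σ_{k ≥ 1} ⌊n / p^k⌋. For p = 29, n = 1806, the terms are:
  ⌊1806/29^1⌋ = ⌊1806/29⌋ = 62
  ⌊1806/29^2⌋ = ⌊1806/841⌋ = 2
(the next term ⌊1806/29^3⌋ = 0, terminating the sum). Summing: v_29(1806!) = 62 + 2 = 64.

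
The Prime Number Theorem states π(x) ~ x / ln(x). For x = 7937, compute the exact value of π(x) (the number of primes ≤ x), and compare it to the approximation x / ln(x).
π(7937) = 1003;  x/ln(x) ≈ 883.92;  relative error ≈ 11.87%.

Directly count primes up to 7937: π(7937) = 1003. The PNT approximation gives 7937/ln(7937) ≈ 7937/8.97929 ≈ 883.92. Relative error (π(x) − x/ln(x)) / π(x) ≈ 11.87%; the approximation is known to undercount slightly (Li(x) is a better estimate).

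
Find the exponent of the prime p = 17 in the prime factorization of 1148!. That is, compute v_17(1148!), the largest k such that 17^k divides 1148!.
v_17(1148!) = 70

Legendre's formula: v_p(n!) = Σ_{k ≥ 1} ⌊n / p^k⌋. For p = 17, n = 1148, the terms are:
  ⌊1148/17^1⌋ = ⌊1148/17⌋ = 67
  ⌊1148/17^2⌋ = ⌊1148/289⌋ = 3
(the next term ⌊1148/17^3⌋ = 0, terminating the sum). Summing: v_17(1148!) = 67 + 3 = 70.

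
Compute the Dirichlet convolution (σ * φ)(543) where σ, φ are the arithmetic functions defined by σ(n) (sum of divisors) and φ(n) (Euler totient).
(σ * φ)(543) = 2172

Divisors of 543: [1, 3, 181, 543]. For each d | 543:
  d = 1: σ(1) · φ(543/1) = 1 · 360 = 360
  d = 3: σ(3) · φ(543/3) = 4 · 180 = 720
  d = 181: σ(181) · φ(543/181) = 182 · 2 = 364
  d = 543: σ(543) · φ(543/543) = 728 · 1 = 728
Summing: (σ * φ)(543) = 360 + 720 + 364 + 728 = 2172.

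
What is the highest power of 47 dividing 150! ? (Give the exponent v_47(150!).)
v_47(150!) = 3

Legendre's formula: v_p(n!) = Σ_{k ≥ 1} ⌊n / p^k⌋. For p = 47, n = 150, the terms are:
  ⌊150/47^1⌋ = ⌊150/47⌋ = 3
(the next term ⌊150/47^2⌋ = 0, terminating the sum). Summing: v_47(150!) = 3 = 3.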